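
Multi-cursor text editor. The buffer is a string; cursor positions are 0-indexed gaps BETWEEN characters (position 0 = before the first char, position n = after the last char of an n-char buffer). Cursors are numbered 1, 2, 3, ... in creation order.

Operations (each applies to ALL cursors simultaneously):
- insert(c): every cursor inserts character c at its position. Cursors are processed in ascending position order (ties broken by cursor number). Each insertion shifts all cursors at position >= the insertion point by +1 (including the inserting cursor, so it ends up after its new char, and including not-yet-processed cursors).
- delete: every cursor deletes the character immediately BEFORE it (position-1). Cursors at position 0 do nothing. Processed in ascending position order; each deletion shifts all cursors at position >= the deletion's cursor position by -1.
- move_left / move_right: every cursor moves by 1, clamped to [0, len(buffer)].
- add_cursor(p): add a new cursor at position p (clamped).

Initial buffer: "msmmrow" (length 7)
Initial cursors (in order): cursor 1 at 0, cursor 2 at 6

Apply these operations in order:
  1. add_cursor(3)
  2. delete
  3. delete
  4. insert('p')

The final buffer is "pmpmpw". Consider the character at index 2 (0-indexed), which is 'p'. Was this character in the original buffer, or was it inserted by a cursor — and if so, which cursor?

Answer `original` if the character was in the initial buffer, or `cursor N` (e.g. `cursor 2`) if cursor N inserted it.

Answer: cursor 3

Derivation:
After op 1 (add_cursor(3)): buffer="msmmrow" (len 7), cursors c1@0 c3@3 c2@6, authorship .......
After op 2 (delete): buffer="msmrw" (len 5), cursors c1@0 c3@2 c2@4, authorship .....
After op 3 (delete): buffer="mmw" (len 3), cursors c1@0 c3@1 c2@2, authorship ...
After op 4 (insert('p')): buffer="pmpmpw" (len 6), cursors c1@1 c3@3 c2@5, authorship 1.3.2.
Authorship (.=original, N=cursor N): 1 . 3 . 2 .
Index 2: author = 3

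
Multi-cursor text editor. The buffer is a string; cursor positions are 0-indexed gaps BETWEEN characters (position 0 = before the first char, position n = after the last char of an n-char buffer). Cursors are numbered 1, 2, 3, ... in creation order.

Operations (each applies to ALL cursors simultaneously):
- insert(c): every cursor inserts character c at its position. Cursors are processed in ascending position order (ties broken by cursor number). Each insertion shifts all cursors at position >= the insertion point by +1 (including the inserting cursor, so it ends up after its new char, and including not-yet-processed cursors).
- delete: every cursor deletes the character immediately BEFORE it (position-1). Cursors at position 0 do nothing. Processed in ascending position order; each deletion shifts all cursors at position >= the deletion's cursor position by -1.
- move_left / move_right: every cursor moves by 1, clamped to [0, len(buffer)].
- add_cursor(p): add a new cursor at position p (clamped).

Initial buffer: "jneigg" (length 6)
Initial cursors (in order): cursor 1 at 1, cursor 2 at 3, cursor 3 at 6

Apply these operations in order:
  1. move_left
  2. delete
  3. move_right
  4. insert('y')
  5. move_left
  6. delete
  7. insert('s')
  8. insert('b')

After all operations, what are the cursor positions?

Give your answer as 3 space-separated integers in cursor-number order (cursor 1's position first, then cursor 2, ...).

Answer: 2 5 9

Derivation:
After op 1 (move_left): buffer="jneigg" (len 6), cursors c1@0 c2@2 c3@5, authorship ......
After op 2 (delete): buffer="jeig" (len 4), cursors c1@0 c2@1 c3@3, authorship ....
After op 3 (move_right): buffer="jeig" (len 4), cursors c1@1 c2@2 c3@4, authorship ....
After op 4 (insert('y')): buffer="jyeyigy" (len 7), cursors c1@2 c2@4 c3@7, authorship .1.2..3
After op 5 (move_left): buffer="jyeyigy" (len 7), cursors c1@1 c2@3 c3@6, authorship .1.2..3
After op 6 (delete): buffer="yyiy" (len 4), cursors c1@0 c2@1 c3@3, authorship 12.3
After op 7 (insert('s')): buffer="sysyisy" (len 7), cursors c1@1 c2@3 c3@6, authorship 1122.33
After op 8 (insert('b')): buffer="sbysbyisby" (len 10), cursors c1@2 c2@5 c3@9, authorship 111222.333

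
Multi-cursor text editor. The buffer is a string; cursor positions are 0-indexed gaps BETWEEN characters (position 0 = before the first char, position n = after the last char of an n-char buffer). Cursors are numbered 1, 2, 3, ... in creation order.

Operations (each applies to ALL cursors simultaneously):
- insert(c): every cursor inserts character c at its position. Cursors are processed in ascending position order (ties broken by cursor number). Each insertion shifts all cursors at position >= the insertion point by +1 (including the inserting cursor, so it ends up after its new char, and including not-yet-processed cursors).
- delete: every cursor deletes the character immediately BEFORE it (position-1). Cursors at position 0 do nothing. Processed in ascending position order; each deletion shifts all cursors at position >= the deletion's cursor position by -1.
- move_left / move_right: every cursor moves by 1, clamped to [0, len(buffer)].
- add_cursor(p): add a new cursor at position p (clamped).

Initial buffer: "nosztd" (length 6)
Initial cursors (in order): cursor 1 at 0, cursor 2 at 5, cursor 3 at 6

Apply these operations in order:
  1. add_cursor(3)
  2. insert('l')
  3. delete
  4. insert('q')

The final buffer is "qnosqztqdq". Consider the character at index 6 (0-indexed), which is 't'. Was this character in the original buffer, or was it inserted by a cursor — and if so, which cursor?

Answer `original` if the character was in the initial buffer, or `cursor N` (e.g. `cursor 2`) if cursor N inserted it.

After op 1 (add_cursor(3)): buffer="nosztd" (len 6), cursors c1@0 c4@3 c2@5 c3@6, authorship ......
After op 2 (insert('l')): buffer="lnoslztldl" (len 10), cursors c1@1 c4@5 c2@8 c3@10, authorship 1...4..2.3
After op 3 (delete): buffer="nosztd" (len 6), cursors c1@0 c4@3 c2@5 c3@6, authorship ......
After op 4 (insert('q')): buffer="qnosqztqdq" (len 10), cursors c1@1 c4@5 c2@8 c3@10, authorship 1...4..2.3
Authorship (.=original, N=cursor N): 1 . . . 4 . . 2 . 3
Index 6: author = original

Answer: original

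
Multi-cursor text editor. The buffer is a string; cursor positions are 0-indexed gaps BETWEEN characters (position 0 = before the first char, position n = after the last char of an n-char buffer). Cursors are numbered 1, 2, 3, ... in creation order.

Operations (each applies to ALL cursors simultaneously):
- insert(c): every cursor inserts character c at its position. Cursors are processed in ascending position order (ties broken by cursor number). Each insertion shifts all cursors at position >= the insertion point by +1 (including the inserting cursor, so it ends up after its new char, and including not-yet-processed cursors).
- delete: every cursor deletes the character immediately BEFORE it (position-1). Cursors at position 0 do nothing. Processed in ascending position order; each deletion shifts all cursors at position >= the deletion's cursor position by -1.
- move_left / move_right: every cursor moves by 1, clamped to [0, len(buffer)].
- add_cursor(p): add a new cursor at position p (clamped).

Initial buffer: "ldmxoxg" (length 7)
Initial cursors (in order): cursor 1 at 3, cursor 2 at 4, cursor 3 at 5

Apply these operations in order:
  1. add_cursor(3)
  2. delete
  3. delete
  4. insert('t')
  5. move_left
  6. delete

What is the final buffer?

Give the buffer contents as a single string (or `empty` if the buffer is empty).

Answer: txg

Derivation:
After op 1 (add_cursor(3)): buffer="ldmxoxg" (len 7), cursors c1@3 c4@3 c2@4 c3@5, authorship .......
After op 2 (delete): buffer="lxg" (len 3), cursors c1@1 c2@1 c3@1 c4@1, authorship ...
After op 3 (delete): buffer="xg" (len 2), cursors c1@0 c2@0 c3@0 c4@0, authorship ..
After op 4 (insert('t')): buffer="ttttxg" (len 6), cursors c1@4 c2@4 c3@4 c4@4, authorship 1234..
After op 5 (move_left): buffer="ttttxg" (len 6), cursors c1@3 c2@3 c3@3 c4@3, authorship 1234..
After op 6 (delete): buffer="txg" (len 3), cursors c1@0 c2@0 c3@0 c4@0, authorship 4..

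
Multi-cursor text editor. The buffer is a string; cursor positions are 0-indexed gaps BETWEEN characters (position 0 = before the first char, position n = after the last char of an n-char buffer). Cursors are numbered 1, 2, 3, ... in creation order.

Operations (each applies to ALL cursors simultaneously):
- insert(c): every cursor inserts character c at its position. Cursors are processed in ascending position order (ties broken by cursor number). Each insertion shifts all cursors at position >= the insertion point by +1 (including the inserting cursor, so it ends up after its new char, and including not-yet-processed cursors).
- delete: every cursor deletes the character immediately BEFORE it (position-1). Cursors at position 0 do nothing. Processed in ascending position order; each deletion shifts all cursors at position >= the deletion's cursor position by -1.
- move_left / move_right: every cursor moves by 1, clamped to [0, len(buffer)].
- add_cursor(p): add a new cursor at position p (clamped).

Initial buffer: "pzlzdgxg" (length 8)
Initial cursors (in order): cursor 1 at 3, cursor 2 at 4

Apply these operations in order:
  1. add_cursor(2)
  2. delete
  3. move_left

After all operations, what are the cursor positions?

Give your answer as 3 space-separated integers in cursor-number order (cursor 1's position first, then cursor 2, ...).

After op 1 (add_cursor(2)): buffer="pzlzdgxg" (len 8), cursors c3@2 c1@3 c2@4, authorship ........
After op 2 (delete): buffer="pdgxg" (len 5), cursors c1@1 c2@1 c3@1, authorship .....
After op 3 (move_left): buffer="pdgxg" (len 5), cursors c1@0 c2@0 c3@0, authorship .....

Answer: 0 0 0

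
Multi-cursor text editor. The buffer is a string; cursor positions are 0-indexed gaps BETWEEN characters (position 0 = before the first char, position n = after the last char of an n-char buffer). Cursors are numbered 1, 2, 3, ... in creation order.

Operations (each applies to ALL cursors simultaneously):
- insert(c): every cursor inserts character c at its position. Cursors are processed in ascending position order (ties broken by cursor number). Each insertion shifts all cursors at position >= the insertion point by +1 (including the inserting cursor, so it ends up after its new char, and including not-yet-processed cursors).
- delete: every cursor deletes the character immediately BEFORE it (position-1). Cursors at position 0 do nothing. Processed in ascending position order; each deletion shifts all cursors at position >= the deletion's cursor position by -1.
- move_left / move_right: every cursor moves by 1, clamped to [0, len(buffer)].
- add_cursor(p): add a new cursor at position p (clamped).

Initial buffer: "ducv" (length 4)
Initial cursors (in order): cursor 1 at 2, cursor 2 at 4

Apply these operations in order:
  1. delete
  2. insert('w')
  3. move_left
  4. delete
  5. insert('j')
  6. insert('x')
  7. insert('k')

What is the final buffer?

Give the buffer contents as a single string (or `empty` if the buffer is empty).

Answer: jxkwjxkw

Derivation:
After op 1 (delete): buffer="dc" (len 2), cursors c1@1 c2@2, authorship ..
After op 2 (insert('w')): buffer="dwcw" (len 4), cursors c1@2 c2@4, authorship .1.2
After op 3 (move_left): buffer="dwcw" (len 4), cursors c1@1 c2@3, authorship .1.2
After op 4 (delete): buffer="ww" (len 2), cursors c1@0 c2@1, authorship 12
After op 5 (insert('j')): buffer="jwjw" (len 4), cursors c1@1 c2@3, authorship 1122
After op 6 (insert('x')): buffer="jxwjxw" (len 6), cursors c1@2 c2@5, authorship 111222
After op 7 (insert('k')): buffer="jxkwjxkw" (len 8), cursors c1@3 c2@7, authorship 11112222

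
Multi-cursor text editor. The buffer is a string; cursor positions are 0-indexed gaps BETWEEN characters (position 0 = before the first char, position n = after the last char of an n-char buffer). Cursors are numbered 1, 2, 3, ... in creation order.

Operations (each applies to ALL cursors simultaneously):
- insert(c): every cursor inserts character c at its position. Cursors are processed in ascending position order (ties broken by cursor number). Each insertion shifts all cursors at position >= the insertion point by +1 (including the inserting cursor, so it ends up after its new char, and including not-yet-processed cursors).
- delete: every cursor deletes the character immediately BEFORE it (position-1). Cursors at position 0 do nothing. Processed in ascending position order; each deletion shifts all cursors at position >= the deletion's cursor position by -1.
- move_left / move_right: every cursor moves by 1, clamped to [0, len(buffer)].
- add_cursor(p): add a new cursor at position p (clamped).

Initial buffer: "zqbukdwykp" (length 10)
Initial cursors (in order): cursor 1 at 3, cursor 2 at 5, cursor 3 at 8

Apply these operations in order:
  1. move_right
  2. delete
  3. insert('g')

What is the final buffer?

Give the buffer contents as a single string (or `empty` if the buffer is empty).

After op 1 (move_right): buffer="zqbukdwykp" (len 10), cursors c1@4 c2@6 c3@9, authorship ..........
After op 2 (delete): buffer="zqbkwyp" (len 7), cursors c1@3 c2@4 c3@6, authorship .......
After op 3 (insert('g')): buffer="zqbgkgwygp" (len 10), cursors c1@4 c2@6 c3@9, authorship ...1.2..3.

Answer: zqbgkgwygp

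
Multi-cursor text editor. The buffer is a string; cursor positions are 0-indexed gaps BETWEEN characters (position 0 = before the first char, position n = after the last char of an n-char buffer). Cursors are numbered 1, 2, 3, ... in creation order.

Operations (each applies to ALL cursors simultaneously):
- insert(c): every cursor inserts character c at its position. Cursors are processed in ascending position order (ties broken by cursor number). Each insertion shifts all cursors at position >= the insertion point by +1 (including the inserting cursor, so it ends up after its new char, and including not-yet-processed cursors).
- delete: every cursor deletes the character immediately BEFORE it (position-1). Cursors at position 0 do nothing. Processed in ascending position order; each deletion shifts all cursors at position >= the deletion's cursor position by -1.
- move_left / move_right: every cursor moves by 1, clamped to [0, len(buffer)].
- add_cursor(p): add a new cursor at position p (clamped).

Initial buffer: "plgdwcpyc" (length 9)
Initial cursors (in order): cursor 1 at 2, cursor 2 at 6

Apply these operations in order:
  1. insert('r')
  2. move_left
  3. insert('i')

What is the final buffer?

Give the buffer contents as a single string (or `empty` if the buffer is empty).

Answer: plirgdwcirpyc

Derivation:
After op 1 (insert('r')): buffer="plrgdwcrpyc" (len 11), cursors c1@3 c2@8, authorship ..1....2...
After op 2 (move_left): buffer="plrgdwcrpyc" (len 11), cursors c1@2 c2@7, authorship ..1....2...
After op 3 (insert('i')): buffer="plirgdwcirpyc" (len 13), cursors c1@3 c2@9, authorship ..11....22...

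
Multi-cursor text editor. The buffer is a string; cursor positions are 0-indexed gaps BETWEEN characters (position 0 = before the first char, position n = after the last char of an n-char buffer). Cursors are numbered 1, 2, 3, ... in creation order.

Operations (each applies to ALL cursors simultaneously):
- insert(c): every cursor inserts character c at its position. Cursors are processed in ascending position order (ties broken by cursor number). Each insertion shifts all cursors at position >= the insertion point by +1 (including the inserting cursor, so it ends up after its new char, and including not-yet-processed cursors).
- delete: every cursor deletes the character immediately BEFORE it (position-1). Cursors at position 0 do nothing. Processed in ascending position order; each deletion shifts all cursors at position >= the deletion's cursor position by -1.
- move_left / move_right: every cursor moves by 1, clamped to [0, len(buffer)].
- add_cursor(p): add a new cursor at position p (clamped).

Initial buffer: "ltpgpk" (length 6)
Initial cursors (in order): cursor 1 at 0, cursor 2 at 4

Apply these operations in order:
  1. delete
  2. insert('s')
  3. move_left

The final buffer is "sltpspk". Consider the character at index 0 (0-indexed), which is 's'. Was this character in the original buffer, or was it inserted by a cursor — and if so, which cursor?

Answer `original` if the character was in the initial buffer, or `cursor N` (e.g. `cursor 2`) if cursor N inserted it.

Answer: cursor 1

Derivation:
After op 1 (delete): buffer="ltppk" (len 5), cursors c1@0 c2@3, authorship .....
After op 2 (insert('s')): buffer="sltpspk" (len 7), cursors c1@1 c2@5, authorship 1...2..
After op 3 (move_left): buffer="sltpspk" (len 7), cursors c1@0 c2@4, authorship 1...2..
Authorship (.=original, N=cursor N): 1 . . . 2 . .
Index 0: author = 1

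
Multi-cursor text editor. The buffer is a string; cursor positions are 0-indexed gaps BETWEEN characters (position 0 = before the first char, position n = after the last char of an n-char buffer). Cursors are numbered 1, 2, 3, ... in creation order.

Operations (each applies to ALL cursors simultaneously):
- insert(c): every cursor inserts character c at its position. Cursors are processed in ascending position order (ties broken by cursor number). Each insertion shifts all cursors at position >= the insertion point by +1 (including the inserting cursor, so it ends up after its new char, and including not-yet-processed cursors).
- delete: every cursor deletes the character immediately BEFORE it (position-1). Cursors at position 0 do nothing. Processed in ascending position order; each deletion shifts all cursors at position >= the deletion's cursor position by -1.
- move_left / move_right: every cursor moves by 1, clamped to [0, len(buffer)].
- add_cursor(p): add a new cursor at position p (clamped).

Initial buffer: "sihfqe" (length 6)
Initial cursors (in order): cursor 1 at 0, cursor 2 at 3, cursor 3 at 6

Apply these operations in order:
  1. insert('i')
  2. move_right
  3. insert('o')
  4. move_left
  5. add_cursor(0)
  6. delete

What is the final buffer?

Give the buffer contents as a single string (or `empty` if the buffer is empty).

Answer: ioihioqeo

Derivation:
After op 1 (insert('i')): buffer="isihifqei" (len 9), cursors c1@1 c2@5 c3@9, authorship 1...2...3
After op 2 (move_right): buffer="isihifqei" (len 9), cursors c1@2 c2@6 c3@9, authorship 1...2...3
After op 3 (insert('o')): buffer="isoihifoqeio" (len 12), cursors c1@3 c2@8 c3@12, authorship 1.1..2.2..33
After op 4 (move_left): buffer="isoihifoqeio" (len 12), cursors c1@2 c2@7 c3@11, authorship 1.1..2.2..33
After op 5 (add_cursor(0)): buffer="isoihifoqeio" (len 12), cursors c4@0 c1@2 c2@7 c3@11, authorship 1.1..2.2..33
After op 6 (delete): buffer="ioihioqeo" (len 9), cursors c4@0 c1@1 c2@5 c3@8, authorship 11..22..3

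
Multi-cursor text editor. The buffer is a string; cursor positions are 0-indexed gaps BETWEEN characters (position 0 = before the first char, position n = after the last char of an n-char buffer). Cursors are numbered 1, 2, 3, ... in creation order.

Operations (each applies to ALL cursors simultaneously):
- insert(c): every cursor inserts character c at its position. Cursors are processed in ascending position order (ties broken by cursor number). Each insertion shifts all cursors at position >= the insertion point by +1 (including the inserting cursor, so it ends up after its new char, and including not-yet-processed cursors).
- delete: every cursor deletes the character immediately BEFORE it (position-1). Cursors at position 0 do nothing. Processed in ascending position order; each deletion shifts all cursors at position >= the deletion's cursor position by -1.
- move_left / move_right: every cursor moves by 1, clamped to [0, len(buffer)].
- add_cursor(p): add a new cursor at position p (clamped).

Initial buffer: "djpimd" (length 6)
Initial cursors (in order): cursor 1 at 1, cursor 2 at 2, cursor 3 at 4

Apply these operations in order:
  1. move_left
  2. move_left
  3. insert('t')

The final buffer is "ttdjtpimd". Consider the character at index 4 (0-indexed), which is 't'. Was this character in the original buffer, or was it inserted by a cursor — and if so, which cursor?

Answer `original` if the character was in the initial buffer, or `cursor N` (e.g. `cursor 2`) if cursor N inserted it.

Answer: cursor 3

Derivation:
After op 1 (move_left): buffer="djpimd" (len 6), cursors c1@0 c2@1 c3@3, authorship ......
After op 2 (move_left): buffer="djpimd" (len 6), cursors c1@0 c2@0 c3@2, authorship ......
After op 3 (insert('t')): buffer="ttdjtpimd" (len 9), cursors c1@2 c2@2 c3@5, authorship 12..3....
Authorship (.=original, N=cursor N): 1 2 . . 3 . . . .
Index 4: author = 3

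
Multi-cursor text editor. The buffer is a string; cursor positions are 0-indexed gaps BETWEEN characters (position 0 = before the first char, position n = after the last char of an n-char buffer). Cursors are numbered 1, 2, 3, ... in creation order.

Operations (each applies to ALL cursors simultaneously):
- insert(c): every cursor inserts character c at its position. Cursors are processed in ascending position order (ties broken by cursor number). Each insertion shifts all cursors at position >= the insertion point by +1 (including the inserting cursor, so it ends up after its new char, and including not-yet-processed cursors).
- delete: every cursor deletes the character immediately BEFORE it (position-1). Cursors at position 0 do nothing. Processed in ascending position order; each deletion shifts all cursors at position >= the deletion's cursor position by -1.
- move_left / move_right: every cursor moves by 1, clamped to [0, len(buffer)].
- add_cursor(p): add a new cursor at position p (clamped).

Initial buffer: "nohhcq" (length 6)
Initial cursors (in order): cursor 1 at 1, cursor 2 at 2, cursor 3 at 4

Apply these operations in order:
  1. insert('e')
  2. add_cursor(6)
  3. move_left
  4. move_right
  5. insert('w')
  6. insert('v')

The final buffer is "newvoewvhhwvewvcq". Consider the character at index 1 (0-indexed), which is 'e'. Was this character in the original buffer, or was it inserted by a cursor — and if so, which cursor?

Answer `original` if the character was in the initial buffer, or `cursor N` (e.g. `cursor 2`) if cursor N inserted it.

After op 1 (insert('e')): buffer="neoehhecq" (len 9), cursors c1@2 c2@4 c3@7, authorship .1.2..3..
After op 2 (add_cursor(6)): buffer="neoehhecq" (len 9), cursors c1@2 c2@4 c4@6 c3@7, authorship .1.2..3..
After op 3 (move_left): buffer="neoehhecq" (len 9), cursors c1@1 c2@3 c4@5 c3@6, authorship .1.2..3..
After op 4 (move_right): buffer="neoehhecq" (len 9), cursors c1@2 c2@4 c4@6 c3@7, authorship .1.2..3..
After op 5 (insert('w')): buffer="newoewhhwewcq" (len 13), cursors c1@3 c2@6 c4@9 c3@11, authorship .11.22..433..
After op 6 (insert('v')): buffer="newvoewvhhwvewvcq" (len 17), cursors c1@4 c2@8 c4@12 c3@15, authorship .111.222..44333..
Authorship (.=original, N=cursor N): . 1 1 1 . 2 2 2 . . 4 4 3 3 3 . .
Index 1: author = 1

Answer: cursor 1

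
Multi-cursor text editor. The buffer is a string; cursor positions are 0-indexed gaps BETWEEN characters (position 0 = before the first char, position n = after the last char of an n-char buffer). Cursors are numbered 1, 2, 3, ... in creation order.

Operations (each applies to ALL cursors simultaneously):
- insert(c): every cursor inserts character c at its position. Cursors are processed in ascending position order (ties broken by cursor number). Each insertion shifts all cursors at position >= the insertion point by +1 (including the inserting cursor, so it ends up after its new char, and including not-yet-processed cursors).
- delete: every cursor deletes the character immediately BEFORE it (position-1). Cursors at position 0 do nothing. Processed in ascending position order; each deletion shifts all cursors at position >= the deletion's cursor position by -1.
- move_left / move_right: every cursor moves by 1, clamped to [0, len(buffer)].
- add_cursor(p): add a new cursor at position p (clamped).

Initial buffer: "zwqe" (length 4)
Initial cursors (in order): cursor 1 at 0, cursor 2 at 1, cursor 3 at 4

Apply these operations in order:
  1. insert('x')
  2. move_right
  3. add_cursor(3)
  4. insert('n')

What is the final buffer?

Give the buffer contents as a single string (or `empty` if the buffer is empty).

Answer: xznxnwnqexn

Derivation:
After op 1 (insert('x')): buffer="xzxwqex" (len 7), cursors c1@1 c2@3 c3@7, authorship 1.2...3
After op 2 (move_right): buffer="xzxwqex" (len 7), cursors c1@2 c2@4 c3@7, authorship 1.2...3
After op 3 (add_cursor(3)): buffer="xzxwqex" (len 7), cursors c1@2 c4@3 c2@4 c3@7, authorship 1.2...3
After op 4 (insert('n')): buffer="xznxnwnqexn" (len 11), cursors c1@3 c4@5 c2@7 c3@11, authorship 1.124.2..33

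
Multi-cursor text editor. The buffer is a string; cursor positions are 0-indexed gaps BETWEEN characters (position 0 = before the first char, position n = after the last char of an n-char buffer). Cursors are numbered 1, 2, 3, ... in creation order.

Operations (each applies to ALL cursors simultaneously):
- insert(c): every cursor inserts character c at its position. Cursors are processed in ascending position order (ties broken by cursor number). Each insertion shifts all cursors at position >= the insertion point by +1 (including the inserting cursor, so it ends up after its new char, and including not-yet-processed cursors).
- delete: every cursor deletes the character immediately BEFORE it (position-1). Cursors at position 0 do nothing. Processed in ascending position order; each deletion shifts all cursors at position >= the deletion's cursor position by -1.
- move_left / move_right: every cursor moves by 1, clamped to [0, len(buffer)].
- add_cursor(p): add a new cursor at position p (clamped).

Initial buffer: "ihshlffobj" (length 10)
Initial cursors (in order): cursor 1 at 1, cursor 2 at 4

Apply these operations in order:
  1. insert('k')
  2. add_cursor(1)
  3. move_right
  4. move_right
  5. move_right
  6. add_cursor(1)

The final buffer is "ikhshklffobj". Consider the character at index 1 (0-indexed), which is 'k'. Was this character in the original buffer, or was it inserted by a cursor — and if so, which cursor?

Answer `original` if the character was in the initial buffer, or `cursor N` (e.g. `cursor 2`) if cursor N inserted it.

After op 1 (insert('k')): buffer="ikhshklffobj" (len 12), cursors c1@2 c2@6, authorship .1...2......
After op 2 (add_cursor(1)): buffer="ikhshklffobj" (len 12), cursors c3@1 c1@2 c2@6, authorship .1...2......
After op 3 (move_right): buffer="ikhshklffobj" (len 12), cursors c3@2 c1@3 c2@7, authorship .1...2......
After op 4 (move_right): buffer="ikhshklffobj" (len 12), cursors c3@3 c1@4 c2@8, authorship .1...2......
After op 5 (move_right): buffer="ikhshklffobj" (len 12), cursors c3@4 c1@5 c2@9, authorship .1...2......
After op 6 (add_cursor(1)): buffer="ikhshklffobj" (len 12), cursors c4@1 c3@4 c1@5 c2@9, authorship .1...2......
Authorship (.=original, N=cursor N): . 1 . . . 2 . . . . . .
Index 1: author = 1

Answer: cursor 1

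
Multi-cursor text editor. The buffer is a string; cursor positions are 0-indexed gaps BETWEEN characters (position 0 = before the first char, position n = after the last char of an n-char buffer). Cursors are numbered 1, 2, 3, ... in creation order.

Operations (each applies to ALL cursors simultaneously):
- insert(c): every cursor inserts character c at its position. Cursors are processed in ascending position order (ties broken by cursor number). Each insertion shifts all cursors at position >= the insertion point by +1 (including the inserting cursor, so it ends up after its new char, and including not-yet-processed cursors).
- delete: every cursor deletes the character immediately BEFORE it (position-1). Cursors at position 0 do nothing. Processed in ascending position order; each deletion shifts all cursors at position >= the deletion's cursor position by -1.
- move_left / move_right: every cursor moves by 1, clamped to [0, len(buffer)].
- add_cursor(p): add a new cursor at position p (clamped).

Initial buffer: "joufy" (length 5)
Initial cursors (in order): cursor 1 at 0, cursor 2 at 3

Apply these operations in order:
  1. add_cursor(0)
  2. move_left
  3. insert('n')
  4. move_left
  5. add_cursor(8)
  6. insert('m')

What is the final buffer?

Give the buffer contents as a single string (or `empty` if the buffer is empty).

Answer: nmmnjomnufym

Derivation:
After op 1 (add_cursor(0)): buffer="joufy" (len 5), cursors c1@0 c3@0 c2@3, authorship .....
After op 2 (move_left): buffer="joufy" (len 5), cursors c1@0 c3@0 c2@2, authorship .....
After op 3 (insert('n')): buffer="nnjonufy" (len 8), cursors c1@2 c3@2 c2@5, authorship 13..2...
After op 4 (move_left): buffer="nnjonufy" (len 8), cursors c1@1 c3@1 c2@4, authorship 13..2...
After op 5 (add_cursor(8)): buffer="nnjonufy" (len 8), cursors c1@1 c3@1 c2@4 c4@8, authorship 13..2...
After op 6 (insert('m')): buffer="nmmnjomnufym" (len 12), cursors c1@3 c3@3 c2@7 c4@12, authorship 1133..22...4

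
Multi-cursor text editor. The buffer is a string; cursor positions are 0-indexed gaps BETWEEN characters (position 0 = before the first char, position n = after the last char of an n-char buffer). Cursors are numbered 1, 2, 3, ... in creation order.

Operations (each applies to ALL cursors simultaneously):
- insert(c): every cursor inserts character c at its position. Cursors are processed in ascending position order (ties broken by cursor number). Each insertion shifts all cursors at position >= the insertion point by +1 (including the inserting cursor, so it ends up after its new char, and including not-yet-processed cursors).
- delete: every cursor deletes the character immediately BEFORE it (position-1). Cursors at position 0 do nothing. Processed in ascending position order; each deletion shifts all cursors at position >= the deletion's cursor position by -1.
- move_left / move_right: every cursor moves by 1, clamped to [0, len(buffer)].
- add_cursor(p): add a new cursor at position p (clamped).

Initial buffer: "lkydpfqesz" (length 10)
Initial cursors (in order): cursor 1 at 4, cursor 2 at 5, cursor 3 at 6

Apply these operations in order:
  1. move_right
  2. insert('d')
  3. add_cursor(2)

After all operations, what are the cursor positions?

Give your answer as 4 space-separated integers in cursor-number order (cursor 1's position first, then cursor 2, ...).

Answer: 6 8 10 2

Derivation:
After op 1 (move_right): buffer="lkydpfqesz" (len 10), cursors c1@5 c2@6 c3@7, authorship ..........
After op 2 (insert('d')): buffer="lkydpdfdqdesz" (len 13), cursors c1@6 c2@8 c3@10, authorship .....1.2.3...
After op 3 (add_cursor(2)): buffer="lkydpdfdqdesz" (len 13), cursors c4@2 c1@6 c2@8 c3@10, authorship .....1.2.3...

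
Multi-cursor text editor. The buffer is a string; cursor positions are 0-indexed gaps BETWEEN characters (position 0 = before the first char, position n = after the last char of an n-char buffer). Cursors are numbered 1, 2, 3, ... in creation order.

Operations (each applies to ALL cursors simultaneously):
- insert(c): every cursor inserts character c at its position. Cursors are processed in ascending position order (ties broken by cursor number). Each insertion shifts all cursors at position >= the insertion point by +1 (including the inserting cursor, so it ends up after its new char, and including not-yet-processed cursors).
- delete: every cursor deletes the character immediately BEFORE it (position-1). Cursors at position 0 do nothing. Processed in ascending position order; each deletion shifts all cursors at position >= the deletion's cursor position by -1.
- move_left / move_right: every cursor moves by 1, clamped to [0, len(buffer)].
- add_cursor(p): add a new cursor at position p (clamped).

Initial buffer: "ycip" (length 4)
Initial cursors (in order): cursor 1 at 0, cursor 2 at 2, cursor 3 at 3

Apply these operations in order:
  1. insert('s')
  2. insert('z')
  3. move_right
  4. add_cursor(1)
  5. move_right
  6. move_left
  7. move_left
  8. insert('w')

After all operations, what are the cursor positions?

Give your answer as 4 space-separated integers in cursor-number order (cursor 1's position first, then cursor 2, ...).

After op 1 (insert('s')): buffer="sycsisp" (len 7), cursors c1@1 c2@4 c3@6, authorship 1..2.3.
After op 2 (insert('z')): buffer="szycsziszp" (len 10), cursors c1@2 c2@6 c3@9, authorship 11..22.33.
After op 3 (move_right): buffer="szycsziszp" (len 10), cursors c1@3 c2@7 c3@10, authorship 11..22.33.
After op 4 (add_cursor(1)): buffer="szycsziszp" (len 10), cursors c4@1 c1@3 c2@7 c3@10, authorship 11..22.33.
After op 5 (move_right): buffer="szycsziszp" (len 10), cursors c4@2 c1@4 c2@8 c3@10, authorship 11..22.33.
After op 6 (move_left): buffer="szycsziszp" (len 10), cursors c4@1 c1@3 c2@7 c3@9, authorship 11..22.33.
After op 7 (move_left): buffer="szycsziszp" (len 10), cursors c4@0 c1@2 c2@6 c3@8, authorship 11..22.33.
After op 8 (insert('w')): buffer="wszwycszwiswzp" (len 14), cursors c4@1 c1@4 c2@9 c3@12, authorship 4111..222.333.

Answer: 4 9 12 1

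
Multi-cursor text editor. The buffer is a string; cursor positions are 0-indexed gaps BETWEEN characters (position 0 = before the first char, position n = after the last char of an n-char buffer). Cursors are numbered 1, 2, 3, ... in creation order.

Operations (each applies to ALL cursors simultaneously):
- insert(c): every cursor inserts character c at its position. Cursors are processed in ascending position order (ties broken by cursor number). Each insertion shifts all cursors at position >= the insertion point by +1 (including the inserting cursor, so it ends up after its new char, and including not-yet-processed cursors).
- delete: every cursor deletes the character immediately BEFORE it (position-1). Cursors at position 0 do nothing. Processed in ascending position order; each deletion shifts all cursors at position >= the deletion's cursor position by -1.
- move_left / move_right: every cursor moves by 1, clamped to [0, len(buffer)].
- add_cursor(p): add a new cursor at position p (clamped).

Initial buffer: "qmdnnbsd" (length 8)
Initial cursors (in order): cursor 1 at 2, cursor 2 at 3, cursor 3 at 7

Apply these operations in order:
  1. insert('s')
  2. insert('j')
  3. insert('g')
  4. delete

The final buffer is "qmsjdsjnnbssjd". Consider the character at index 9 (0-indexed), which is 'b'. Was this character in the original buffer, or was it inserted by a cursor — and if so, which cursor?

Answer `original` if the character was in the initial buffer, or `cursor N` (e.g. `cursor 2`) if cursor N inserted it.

Answer: original

Derivation:
After op 1 (insert('s')): buffer="qmsdsnnbssd" (len 11), cursors c1@3 c2@5 c3@10, authorship ..1.2....3.
After op 2 (insert('j')): buffer="qmsjdsjnnbssjd" (len 14), cursors c1@4 c2@7 c3@13, authorship ..11.22....33.
After op 3 (insert('g')): buffer="qmsjgdsjgnnbssjgd" (len 17), cursors c1@5 c2@9 c3@16, authorship ..111.222....333.
After op 4 (delete): buffer="qmsjdsjnnbssjd" (len 14), cursors c1@4 c2@7 c3@13, authorship ..11.22....33.
Authorship (.=original, N=cursor N): . . 1 1 . 2 2 . . . . 3 3 .
Index 9: author = original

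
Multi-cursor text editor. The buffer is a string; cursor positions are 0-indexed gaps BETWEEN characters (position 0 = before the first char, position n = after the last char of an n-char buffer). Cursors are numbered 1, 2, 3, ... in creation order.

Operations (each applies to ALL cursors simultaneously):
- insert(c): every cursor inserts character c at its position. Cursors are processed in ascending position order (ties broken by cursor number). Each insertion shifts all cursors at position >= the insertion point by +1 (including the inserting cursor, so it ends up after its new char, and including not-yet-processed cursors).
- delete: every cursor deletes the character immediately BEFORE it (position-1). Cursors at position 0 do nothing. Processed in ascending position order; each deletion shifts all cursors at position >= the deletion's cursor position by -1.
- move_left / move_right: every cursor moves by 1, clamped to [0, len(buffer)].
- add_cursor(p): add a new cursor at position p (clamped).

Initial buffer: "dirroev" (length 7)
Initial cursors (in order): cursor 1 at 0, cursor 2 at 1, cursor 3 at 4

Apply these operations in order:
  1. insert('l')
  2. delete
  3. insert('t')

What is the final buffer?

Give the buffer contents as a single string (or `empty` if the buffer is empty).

Answer: tdtirrtoev

Derivation:
After op 1 (insert('l')): buffer="ldlirrloev" (len 10), cursors c1@1 c2@3 c3@7, authorship 1.2...3...
After op 2 (delete): buffer="dirroev" (len 7), cursors c1@0 c2@1 c3@4, authorship .......
After op 3 (insert('t')): buffer="tdtirrtoev" (len 10), cursors c1@1 c2@3 c3@7, authorship 1.2...3...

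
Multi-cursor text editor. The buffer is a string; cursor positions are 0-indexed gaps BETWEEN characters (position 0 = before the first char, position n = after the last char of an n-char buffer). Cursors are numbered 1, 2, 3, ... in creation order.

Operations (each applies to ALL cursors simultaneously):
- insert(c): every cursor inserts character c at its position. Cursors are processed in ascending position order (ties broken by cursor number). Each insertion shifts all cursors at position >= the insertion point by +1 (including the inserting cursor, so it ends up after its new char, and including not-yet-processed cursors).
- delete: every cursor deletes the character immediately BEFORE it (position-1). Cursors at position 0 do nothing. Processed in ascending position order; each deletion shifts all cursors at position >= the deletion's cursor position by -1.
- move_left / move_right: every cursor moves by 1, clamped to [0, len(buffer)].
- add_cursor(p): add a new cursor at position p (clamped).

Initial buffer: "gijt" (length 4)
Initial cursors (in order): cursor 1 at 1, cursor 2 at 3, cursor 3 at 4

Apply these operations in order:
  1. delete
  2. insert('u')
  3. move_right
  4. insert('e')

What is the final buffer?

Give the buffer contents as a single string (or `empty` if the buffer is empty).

After op 1 (delete): buffer="i" (len 1), cursors c1@0 c2@1 c3@1, authorship .
After op 2 (insert('u')): buffer="uiuu" (len 4), cursors c1@1 c2@4 c3@4, authorship 1.23
After op 3 (move_right): buffer="uiuu" (len 4), cursors c1@2 c2@4 c3@4, authorship 1.23
After op 4 (insert('e')): buffer="uieuuee" (len 7), cursors c1@3 c2@7 c3@7, authorship 1.12323

Answer: uieuuee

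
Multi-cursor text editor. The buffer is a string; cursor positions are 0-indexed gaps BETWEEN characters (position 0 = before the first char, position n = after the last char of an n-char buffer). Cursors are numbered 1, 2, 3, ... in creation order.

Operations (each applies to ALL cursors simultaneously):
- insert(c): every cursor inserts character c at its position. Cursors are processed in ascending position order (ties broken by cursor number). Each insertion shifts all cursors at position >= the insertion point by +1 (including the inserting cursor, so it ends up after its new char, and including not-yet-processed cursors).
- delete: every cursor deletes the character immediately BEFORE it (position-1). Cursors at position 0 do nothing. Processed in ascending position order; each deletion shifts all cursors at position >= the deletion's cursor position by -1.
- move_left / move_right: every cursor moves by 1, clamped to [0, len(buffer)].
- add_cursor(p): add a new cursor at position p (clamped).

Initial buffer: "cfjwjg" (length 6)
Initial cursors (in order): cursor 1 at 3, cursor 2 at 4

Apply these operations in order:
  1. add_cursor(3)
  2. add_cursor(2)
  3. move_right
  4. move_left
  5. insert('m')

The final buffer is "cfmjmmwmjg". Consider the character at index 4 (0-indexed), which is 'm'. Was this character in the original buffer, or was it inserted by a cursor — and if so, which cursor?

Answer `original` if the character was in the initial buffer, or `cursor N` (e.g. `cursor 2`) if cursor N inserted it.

After op 1 (add_cursor(3)): buffer="cfjwjg" (len 6), cursors c1@3 c3@3 c2@4, authorship ......
After op 2 (add_cursor(2)): buffer="cfjwjg" (len 6), cursors c4@2 c1@3 c3@3 c2@4, authorship ......
After op 3 (move_right): buffer="cfjwjg" (len 6), cursors c4@3 c1@4 c3@4 c2@5, authorship ......
After op 4 (move_left): buffer="cfjwjg" (len 6), cursors c4@2 c1@3 c3@3 c2@4, authorship ......
After op 5 (insert('m')): buffer="cfmjmmwmjg" (len 10), cursors c4@3 c1@6 c3@6 c2@8, authorship ..4.13.2..
Authorship (.=original, N=cursor N): . . 4 . 1 3 . 2 . .
Index 4: author = 1

Answer: cursor 1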